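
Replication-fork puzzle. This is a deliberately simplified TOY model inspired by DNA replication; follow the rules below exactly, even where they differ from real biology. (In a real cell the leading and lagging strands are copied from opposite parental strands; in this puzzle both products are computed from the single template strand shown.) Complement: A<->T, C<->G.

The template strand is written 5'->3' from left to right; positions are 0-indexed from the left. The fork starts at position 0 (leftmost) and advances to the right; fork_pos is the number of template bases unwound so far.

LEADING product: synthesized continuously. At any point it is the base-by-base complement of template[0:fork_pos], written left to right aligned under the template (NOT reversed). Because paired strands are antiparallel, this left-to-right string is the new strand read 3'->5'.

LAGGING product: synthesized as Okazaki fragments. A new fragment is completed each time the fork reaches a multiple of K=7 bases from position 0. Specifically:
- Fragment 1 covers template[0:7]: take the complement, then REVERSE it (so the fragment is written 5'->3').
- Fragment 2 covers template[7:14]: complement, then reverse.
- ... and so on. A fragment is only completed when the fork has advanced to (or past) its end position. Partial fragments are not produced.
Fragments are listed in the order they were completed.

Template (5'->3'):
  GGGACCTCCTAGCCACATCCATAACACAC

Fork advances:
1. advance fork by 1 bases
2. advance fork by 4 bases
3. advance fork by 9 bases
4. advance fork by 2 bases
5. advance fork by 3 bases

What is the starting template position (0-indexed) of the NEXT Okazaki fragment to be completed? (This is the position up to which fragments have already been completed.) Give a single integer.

Step 1: advance 1 -> fork_pos = 0 + 1 = 1. Next multiple of 7 is 7 (not reached); still 0 fragment(s).
Step 2: advance 4 -> fork_pos = 1 + 4 = 5. Next multiple of 7 is 7 (not reached); still 0 fragment(s).
Step 3: advance 9 -> fork_pos = 5 + 9 = 14. Reached multiple(s) of 7: 7, 14 -> fragments 1-2 completed (2 total).
Step 4: advance 2 -> fork_pos = 14 + 2 = 16. Next multiple of 7 is 21 (not reached); still 2 fragment(s).
Step 5: advance 3 -> fork_pos = 16 + 3 = 19. Next multiple of 7 is 21 (not reached); still 2 fragment(s).
2 fragment(s) completed, covering template[0:14] (2 x 7 = 14). The next fragment, fragment 3, covers template[14:21], so it starts at position 14.

Answer: 14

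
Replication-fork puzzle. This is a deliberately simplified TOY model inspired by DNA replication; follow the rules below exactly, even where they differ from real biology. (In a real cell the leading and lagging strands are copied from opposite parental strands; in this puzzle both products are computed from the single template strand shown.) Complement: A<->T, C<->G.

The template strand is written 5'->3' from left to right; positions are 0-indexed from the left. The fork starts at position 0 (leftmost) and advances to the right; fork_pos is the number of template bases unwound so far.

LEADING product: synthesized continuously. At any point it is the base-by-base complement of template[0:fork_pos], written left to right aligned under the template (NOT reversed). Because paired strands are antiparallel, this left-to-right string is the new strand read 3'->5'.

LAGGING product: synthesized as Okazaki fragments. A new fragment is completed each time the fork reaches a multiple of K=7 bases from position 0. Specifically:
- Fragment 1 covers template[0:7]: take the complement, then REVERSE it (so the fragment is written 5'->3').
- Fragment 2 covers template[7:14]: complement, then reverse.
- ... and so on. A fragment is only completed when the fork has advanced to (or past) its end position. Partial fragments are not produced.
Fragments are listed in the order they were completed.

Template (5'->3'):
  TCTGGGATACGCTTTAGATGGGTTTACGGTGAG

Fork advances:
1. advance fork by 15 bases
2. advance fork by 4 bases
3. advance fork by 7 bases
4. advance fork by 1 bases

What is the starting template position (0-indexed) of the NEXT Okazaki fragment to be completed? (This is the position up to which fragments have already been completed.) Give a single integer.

Step 1: advance 15 -> fork_pos = 0 + 15 = 15. Reached multiple(s) of 7: 7, 14 -> fragments 1-2 completed (2 total).
Step 2: advance 4 -> fork_pos = 15 + 4 = 19. Next multiple of 7 is 21 (not reached); still 2 fragment(s).
Step 3: advance 7 -> fork_pos = 19 + 7 = 26. Reached multiple(s) of 7: 21 -> fragment 3 completed (3 total).
Step 4: advance 1 -> fork_pos = 26 + 1 = 27. Next multiple of 7 is 28 (not reached); still 3 fragment(s).
3 fragment(s) completed, covering template[0:21] (3 x 7 = 21). The next fragment, fragment 4, covers template[21:28], so it starts at position 21.

Answer: 21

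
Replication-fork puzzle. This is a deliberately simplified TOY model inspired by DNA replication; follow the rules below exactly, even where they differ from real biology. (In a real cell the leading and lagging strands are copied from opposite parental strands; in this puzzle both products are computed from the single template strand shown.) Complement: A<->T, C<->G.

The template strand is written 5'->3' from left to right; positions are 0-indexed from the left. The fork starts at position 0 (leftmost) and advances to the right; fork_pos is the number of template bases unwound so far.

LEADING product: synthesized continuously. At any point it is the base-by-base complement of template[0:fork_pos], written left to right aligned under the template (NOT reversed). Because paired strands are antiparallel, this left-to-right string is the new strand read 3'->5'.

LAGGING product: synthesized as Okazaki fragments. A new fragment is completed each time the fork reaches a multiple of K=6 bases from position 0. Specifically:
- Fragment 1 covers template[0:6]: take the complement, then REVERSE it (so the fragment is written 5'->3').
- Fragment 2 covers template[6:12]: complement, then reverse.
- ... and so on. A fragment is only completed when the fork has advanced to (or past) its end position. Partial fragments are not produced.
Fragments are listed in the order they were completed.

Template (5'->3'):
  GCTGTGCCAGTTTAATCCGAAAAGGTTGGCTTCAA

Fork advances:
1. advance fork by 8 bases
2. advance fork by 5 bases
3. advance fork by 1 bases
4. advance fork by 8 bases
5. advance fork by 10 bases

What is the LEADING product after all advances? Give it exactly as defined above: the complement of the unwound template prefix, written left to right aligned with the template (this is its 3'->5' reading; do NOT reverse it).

Step 1: advance 8 -> fork_pos = 0 + 8 = 8.
Step 2: advance 5 -> fork_pos = 8 + 5 = 13.
Step 3: advance 1 -> fork_pos = 13 + 1 = 14.
Step 4: advance 8 -> fork_pos = 14 + 8 = 22.
Step 5: advance 10 -> fork_pos = 22 + 10 = 32.
Unwound prefix: template[0:32] = GCTGTGCCAGTTTAATCCGAAAAGGTTGGCTT
Complement it base by base (A<->T, C<->G), keeping left-to-right order:
  [0:5] GCTGT -> CGACA
  [5:10] GCCAG -> CGGTC
  [10:15] TTTAA -> AAATT
  [15:20] TCCGA -> AGGCT
  [20:25] AAAGG -> TTTCC
  [25:30] TTGGC -> AACCG
  [30:32] TT -> AA
Concatenate: CGACACGGTCAAATTAGGCTTTTCCAACCGAA (length 32; written aligned with the template, i.e. 3'->5').

Answer: CGACACGGTCAAATTAGGCTTTTCCAACCGAA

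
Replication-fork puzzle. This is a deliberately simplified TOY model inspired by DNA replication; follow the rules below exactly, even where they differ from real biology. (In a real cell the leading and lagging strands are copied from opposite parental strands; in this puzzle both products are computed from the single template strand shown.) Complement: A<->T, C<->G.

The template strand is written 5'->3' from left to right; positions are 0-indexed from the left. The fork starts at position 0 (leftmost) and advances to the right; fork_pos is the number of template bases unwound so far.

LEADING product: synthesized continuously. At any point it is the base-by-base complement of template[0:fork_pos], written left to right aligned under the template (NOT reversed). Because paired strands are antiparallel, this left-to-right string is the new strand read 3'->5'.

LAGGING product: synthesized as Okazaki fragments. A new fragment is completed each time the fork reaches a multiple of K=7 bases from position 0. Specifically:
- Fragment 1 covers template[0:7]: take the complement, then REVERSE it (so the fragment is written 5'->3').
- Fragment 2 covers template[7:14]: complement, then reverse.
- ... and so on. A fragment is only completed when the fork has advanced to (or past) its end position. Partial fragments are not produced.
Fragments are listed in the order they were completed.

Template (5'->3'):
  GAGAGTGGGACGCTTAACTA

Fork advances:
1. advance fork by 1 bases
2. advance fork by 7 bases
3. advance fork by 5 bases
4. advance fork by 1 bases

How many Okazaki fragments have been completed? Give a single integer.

Answer: 2

Derivation:
Step 1: advance 1 -> fork_pos = 0 + 1 = 1. Next multiple of 7 is 7 (not reached); still 0 fragment(s).
Step 2: advance 7 -> fork_pos = 1 + 7 = 8. Reached multiple(s) of 7: 7 -> fragment 1 completed (1 total).
Step 3: advance 5 -> fork_pos = 8 + 5 = 13. Next multiple of 7 is 14 (not reached); still 1 fragment(s).
Step 4: advance 1 -> fork_pos = 13 + 1 = 14. Reached multiple(s) of 7: 14 -> fragment 2 completed (2 total).
Check: final fork_pos = 14; the multiples of 7 that are <= 14 are 7..14 -> 14 // 7 = 2 completed fragment(s).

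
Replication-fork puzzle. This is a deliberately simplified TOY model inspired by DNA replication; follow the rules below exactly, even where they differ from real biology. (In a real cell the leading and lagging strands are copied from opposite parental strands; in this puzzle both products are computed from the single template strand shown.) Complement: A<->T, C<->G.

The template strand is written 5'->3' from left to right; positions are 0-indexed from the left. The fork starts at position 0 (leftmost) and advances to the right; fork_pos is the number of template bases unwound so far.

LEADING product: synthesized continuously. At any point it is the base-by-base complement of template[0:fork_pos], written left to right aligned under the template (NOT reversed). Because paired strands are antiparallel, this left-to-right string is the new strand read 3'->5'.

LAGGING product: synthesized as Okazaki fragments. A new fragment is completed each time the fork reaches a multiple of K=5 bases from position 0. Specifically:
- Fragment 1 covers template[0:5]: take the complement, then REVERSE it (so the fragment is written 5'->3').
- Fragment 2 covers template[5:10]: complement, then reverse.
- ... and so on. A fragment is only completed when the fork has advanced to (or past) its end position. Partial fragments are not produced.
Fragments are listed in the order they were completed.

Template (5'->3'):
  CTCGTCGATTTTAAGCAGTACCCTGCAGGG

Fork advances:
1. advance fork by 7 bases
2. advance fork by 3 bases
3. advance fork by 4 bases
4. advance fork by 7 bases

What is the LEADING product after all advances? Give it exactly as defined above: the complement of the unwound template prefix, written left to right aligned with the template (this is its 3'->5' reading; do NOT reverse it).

Step 1: advance 7 -> fork_pos = 0 + 7 = 7.
Step 2: advance 3 -> fork_pos = 7 + 3 = 10.
Step 3: advance 4 -> fork_pos = 10 + 4 = 14.
Step 4: advance 7 -> fork_pos = 14 + 7 = 21.
Unwound prefix: template[0:21] = CTCGTCGATTTTAAGCAGTAC
Complement it base by base (A<->T, C<->G), keeping left-to-right order:
  [0:5] CTCGT -> GAGCA
  [5:10] CGATT -> GCTAA
  [10:15] TTAAG -> AATTC
  [15:20] CAGTA -> GTCAT
  [20:21] C -> G
Concatenate: GAGCAGCTAAAATTCGTCATG (length 21; written aligned with the template, i.e. 3'->5').

Answer: GAGCAGCTAAAATTCGTCATG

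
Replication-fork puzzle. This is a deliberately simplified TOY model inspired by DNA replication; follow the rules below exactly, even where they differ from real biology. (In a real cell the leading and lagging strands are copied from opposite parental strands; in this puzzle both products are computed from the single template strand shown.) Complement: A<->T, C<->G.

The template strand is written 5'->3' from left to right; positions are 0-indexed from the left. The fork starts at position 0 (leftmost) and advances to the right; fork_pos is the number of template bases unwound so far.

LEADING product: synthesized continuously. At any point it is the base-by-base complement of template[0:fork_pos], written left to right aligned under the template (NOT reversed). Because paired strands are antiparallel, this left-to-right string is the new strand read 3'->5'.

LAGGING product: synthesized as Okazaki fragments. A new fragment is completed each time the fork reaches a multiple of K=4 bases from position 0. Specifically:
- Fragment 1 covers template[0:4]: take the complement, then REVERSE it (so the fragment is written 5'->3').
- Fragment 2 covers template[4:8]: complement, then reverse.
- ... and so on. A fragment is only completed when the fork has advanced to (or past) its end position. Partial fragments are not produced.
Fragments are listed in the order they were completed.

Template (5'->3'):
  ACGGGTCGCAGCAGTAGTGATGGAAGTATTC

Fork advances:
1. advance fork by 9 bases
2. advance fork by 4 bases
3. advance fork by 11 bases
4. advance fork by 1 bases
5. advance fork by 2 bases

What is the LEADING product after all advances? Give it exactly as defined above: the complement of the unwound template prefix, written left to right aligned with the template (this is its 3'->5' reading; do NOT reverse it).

Step 1: advance 9 -> fork_pos = 0 + 9 = 9.
Step 2: advance 4 -> fork_pos = 9 + 4 = 13.
Step 3: advance 11 -> fork_pos = 13 + 11 = 24.
Step 4: advance 1 -> fork_pos = 24 + 1 = 25.
Step 5: advance 2 -> fork_pos = 25 + 2 = 27.
Unwound prefix: template[0:27] = ACGGGTCGCAGCAGTAGTGATGGAAGT
Complement it base by base (A<->T, C<->G), keeping left-to-right order:
  [0:5] ACGGG -> TGCCC
  [5:10] TCGCA -> AGCGT
  [10:15] GCAGT -> CGTCA
  [15:20] AGTGA -> TCACT
  [20:25] TGGAA -> ACCTT
  [25:27] GT -> CA
Concatenate: TGCCCAGCGTCGTCATCACTACCTTCA (length 27; written aligned with the template, i.e. 3'->5').

Answer: TGCCCAGCGTCGTCATCACTACCTTCA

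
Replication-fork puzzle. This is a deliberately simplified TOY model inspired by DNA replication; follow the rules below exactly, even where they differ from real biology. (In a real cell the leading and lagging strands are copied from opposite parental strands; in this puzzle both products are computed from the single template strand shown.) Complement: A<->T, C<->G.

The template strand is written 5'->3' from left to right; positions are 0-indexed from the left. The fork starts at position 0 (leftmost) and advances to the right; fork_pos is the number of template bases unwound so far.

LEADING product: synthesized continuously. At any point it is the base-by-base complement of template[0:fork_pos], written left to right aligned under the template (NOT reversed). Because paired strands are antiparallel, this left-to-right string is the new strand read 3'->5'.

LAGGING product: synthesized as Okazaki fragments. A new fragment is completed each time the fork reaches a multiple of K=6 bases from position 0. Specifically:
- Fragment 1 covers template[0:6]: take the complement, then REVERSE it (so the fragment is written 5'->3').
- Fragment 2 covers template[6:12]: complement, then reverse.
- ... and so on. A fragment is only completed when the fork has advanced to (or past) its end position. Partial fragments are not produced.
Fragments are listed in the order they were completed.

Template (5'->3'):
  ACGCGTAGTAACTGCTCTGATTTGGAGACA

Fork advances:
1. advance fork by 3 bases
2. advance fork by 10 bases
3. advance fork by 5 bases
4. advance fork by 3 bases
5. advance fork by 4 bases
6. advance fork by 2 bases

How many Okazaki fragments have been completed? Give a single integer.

Step 1: advance 3 -> fork_pos = 0 + 3 = 3. Next multiple of 6 is 6 (not reached); still 0 fragment(s).
Step 2: advance 10 -> fork_pos = 3 + 10 = 13. Reached multiple(s) of 6: 6, 12 -> fragments 1-2 completed (2 total).
Step 3: advance 5 -> fork_pos = 13 + 5 = 18. Reached multiple(s) of 6: 18 -> fragment 3 completed (3 total).
Step 4: advance 3 -> fork_pos = 18 + 3 = 21. Next multiple of 6 is 24 (not reached); still 3 fragment(s).
Step 5: advance 4 -> fork_pos = 21 + 4 = 25. Reached multiple(s) of 6: 24 -> fragment 4 completed (4 total).
Step 6: advance 2 -> fork_pos = 25 + 2 = 27. Next multiple of 6 is 30 (not reached); still 4 fragment(s).
Check: final fork_pos = 27; the multiples of 6 that are <= 27 are 6..24 -> 27 // 6 = 4 completed fragment(s).

Answer: 4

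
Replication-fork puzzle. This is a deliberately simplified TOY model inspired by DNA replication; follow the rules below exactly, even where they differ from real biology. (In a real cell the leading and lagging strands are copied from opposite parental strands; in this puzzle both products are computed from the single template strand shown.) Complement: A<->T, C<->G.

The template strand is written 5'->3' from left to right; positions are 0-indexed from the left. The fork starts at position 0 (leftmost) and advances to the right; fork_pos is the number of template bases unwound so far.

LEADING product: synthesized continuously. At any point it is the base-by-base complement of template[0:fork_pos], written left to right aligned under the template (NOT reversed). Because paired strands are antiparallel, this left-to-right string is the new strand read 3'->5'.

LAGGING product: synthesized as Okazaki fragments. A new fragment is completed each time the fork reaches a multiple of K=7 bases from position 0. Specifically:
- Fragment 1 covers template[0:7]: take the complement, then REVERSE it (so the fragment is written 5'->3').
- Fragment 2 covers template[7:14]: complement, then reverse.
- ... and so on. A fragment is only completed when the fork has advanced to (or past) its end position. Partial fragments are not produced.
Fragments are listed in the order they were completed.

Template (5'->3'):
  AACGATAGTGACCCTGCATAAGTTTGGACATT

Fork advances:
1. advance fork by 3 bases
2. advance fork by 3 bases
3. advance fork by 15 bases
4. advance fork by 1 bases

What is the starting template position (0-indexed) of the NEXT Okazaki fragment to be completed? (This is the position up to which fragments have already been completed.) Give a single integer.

Step 1: advance 3 -> fork_pos = 0 + 3 = 3. Next multiple of 7 is 7 (not reached); still 0 fragment(s).
Step 2: advance 3 -> fork_pos = 3 + 3 = 6. Next multiple of 7 is 7 (not reached); still 0 fragment(s).
Step 3: advance 15 -> fork_pos = 6 + 15 = 21. Reached multiple(s) of 7: 7, 14, 21 -> fragments 1-3 completed (3 total).
Step 4: advance 1 -> fork_pos = 21 + 1 = 22. Next multiple of 7 is 28 (not reached); still 3 fragment(s).
3 fragment(s) completed, covering template[0:21] (3 x 7 = 21). The next fragment, fragment 4, covers template[21:28], so it starts at position 21.

Answer: 21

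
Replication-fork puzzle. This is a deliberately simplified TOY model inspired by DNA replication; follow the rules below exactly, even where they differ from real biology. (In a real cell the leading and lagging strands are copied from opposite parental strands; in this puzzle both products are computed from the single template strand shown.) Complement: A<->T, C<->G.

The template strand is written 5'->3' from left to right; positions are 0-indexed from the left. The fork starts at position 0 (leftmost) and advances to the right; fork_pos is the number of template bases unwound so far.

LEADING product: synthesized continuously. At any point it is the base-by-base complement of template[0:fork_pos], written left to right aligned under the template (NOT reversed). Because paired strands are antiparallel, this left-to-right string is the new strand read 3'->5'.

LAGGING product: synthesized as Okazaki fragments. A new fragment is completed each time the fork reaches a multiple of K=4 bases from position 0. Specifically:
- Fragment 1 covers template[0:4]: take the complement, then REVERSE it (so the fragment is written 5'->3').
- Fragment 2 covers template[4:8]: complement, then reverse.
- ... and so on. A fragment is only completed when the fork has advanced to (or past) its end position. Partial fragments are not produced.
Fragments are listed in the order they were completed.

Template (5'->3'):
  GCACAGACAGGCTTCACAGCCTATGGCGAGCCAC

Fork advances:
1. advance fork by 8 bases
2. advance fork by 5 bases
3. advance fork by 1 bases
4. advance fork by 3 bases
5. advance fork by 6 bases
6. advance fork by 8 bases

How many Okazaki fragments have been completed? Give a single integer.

Step 1: advance 8 -> fork_pos = 0 + 8 = 8. Reached multiple(s) of 4: 4, 8 -> fragments 1-2 completed (2 total).
Step 2: advance 5 -> fork_pos = 8 + 5 = 13. Reached multiple(s) of 4: 12 -> fragment 3 completed (3 total).
Step 3: advance 1 -> fork_pos = 13 + 1 = 14. Next multiple of 4 is 16 (not reached); still 3 fragment(s).
Step 4: advance 3 -> fork_pos = 14 + 3 = 17. Reached multiple(s) of 4: 16 -> fragment 4 completed (4 total).
Step 5: advance 6 -> fork_pos = 17 + 6 = 23. Reached multiple(s) of 4: 20 -> fragment 5 completed (5 total).
Step 6: advance 8 -> fork_pos = 23 + 8 = 31. Reached multiple(s) of 4: 24, 28 -> fragments 6-7 completed (7 total).
Check: final fork_pos = 31; the multiples of 4 that are <= 31 are 4..28 -> 31 // 4 = 7 completed fragment(s).

Answer: 7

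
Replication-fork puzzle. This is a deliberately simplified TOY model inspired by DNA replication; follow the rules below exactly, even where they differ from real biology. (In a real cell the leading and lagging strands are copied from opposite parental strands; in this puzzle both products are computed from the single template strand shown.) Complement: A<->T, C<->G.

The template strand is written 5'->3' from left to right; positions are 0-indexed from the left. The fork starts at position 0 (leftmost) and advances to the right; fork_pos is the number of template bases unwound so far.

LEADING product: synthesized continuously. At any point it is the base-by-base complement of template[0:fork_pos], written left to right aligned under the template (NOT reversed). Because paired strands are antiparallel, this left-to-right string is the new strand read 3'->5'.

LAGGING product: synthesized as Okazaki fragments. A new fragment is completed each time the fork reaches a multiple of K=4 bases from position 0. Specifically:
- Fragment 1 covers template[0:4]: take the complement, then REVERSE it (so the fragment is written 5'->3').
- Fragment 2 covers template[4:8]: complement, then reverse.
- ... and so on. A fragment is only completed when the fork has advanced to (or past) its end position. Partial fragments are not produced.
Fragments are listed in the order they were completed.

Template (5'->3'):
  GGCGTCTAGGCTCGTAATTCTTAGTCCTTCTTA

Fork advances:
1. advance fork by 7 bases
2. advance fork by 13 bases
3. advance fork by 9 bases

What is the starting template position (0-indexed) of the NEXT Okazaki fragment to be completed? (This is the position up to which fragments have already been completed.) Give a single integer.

Step 1: advance 7 -> fork_pos = 0 + 7 = 7. Reached multiple(s) of 4: 4 -> fragment 1 completed (1 total).
Step 2: advance 13 -> fork_pos = 7 + 13 = 20. Reached multiple(s) of 4: 8, 12, 16, 20 -> fragments 2-5 completed (5 total).
Step 3: advance 9 -> fork_pos = 20 + 9 = 29. Reached multiple(s) of 4: 24, 28 -> fragments 6-7 completed (7 total).
7 fragment(s) completed, covering template[0:28] (7 x 4 = 28). The next fragment, fragment 8, covers template[28:32], so it starts at position 28.

Answer: 28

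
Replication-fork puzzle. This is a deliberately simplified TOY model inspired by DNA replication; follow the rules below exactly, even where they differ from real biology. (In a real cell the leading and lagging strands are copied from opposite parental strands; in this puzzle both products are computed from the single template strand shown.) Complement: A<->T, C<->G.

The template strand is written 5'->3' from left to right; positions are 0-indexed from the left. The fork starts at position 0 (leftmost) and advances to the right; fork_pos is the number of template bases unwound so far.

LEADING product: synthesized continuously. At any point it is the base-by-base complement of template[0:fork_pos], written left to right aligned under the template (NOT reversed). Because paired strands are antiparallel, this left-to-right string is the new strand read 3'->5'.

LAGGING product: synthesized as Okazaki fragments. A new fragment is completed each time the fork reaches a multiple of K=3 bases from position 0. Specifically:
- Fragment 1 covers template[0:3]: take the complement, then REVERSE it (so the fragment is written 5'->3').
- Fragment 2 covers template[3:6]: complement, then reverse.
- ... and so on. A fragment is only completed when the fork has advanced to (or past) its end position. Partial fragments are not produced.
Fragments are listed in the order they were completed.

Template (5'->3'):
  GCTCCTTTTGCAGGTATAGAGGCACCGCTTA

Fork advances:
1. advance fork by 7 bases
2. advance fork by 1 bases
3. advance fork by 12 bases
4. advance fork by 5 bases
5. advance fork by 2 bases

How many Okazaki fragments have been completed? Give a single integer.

Answer: 9

Derivation:
Step 1: advance 7 -> fork_pos = 0 + 7 = 7. Reached multiple(s) of 3: 3, 6 -> fragments 1-2 completed (2 total).
Step 2: advance 1 -> fork_pos = 7 + 1 = 8. Next multiple of 3 is 9 (not reached); still 2 fragment(s).
Step 3: advance 12 -> fork_pos = 8 + 12 = 20. Reached multiple(s) of 3: 9, 12, 15, 18 -> fragments 3-6 completed (6 total).
Step 4: advance 5 -> fork_pos = 20 + 5 = 25. Reached multiple(s) of 3: 21, 24 -> fragments 7-8 completed (8 total).
Step 5: advance 2 -> fork_pos = 25 + 2 = 27. Reached multiple(s) of 3: 27 -> fragment 9 completed (9 total).
Check: final fork_pos = 27; the multiples of 3 that are <= 27 are 3..27 -> 27 // 3 = 9 completed fragment(s).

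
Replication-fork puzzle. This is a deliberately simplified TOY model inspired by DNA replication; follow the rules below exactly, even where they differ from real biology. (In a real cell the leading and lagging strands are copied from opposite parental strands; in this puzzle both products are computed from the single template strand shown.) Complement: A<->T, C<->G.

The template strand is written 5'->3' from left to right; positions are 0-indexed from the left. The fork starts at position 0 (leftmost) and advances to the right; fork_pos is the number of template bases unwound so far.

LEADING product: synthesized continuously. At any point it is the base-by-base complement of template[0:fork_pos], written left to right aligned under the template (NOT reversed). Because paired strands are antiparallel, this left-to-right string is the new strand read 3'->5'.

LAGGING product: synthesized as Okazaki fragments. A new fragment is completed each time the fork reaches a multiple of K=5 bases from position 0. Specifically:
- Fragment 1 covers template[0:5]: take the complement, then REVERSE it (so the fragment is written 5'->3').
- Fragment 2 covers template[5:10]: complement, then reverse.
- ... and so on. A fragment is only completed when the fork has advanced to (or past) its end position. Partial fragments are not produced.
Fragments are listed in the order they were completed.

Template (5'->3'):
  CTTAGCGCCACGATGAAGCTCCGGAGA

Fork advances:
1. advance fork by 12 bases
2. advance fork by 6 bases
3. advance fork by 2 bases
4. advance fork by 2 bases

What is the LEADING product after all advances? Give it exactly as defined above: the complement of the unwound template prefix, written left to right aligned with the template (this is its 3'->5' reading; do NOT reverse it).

Step 1: advance 12 -> fork_pos = 0 + 12 = 12.
Step 2: advance 6 -> fork_pos = 12 + 6 = 18.
Step 3: advance 2 -> fork_pos = 18 + 2 = 20.
Step 4: advance 2 -> fork_pos = 20 + 2 = 22.
Unwound prefix: template[0:22] = CTTAGCGCCACGATGAAGCTCC
Complement it base by base (A<->T, C<->G), keeping left-to-right order:
  [0:5] CTTAG -> GAATC
  [5:10] CGCCA -> GCGGT
  [10:15] CGATG -> GCTAC
  [15:20] AAGCT -> TTCGA
  [20:22] CC -> GG
Concatenate: GAATCGCGGTGCTACTTCGAGG (length 22; written aligned with the template, i.e. 3'->5').

Answer: GAATCGCGGTGCTACTTCGAGG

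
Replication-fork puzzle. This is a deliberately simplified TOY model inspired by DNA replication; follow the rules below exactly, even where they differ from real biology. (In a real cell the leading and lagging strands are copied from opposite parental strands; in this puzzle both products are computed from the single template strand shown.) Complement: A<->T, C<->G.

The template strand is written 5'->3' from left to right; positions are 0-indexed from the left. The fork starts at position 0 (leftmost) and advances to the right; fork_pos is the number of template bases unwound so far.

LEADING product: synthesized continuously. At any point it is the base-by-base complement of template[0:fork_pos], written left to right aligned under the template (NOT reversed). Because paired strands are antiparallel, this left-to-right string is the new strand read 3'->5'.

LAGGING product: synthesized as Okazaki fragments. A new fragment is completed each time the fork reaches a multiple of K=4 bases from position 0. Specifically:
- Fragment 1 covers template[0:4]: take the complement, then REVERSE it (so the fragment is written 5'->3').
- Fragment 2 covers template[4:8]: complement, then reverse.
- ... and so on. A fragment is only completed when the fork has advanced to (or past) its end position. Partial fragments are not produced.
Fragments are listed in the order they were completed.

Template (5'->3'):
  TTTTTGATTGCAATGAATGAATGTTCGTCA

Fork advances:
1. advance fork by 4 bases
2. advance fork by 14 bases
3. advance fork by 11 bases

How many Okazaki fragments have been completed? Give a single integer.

Step 1: advance 4 -> fork_pos = 0 + 4 = 4. Reached multiple(s) of 4: 4 -> fragment 1 completed (1 total).
Step 2: advance 14 -> fork_pos = 4 + 14 = 18. Reached multiple(s) of 4: 8, 12, 16 -> fragments 2-4 completed (4 total).
Step 3: advance 11 -> fork_pos = 18 + 11 = 29. Reached multiple(s) of 4: 20, 24, 28 -> fragments 5-7 completed (7 total).
Check: final fork_pos = 29; the multiples of 4 that are <= 29 are 4..28 -> 29 // 4 = 7 completed fragment(s).

Answer: 7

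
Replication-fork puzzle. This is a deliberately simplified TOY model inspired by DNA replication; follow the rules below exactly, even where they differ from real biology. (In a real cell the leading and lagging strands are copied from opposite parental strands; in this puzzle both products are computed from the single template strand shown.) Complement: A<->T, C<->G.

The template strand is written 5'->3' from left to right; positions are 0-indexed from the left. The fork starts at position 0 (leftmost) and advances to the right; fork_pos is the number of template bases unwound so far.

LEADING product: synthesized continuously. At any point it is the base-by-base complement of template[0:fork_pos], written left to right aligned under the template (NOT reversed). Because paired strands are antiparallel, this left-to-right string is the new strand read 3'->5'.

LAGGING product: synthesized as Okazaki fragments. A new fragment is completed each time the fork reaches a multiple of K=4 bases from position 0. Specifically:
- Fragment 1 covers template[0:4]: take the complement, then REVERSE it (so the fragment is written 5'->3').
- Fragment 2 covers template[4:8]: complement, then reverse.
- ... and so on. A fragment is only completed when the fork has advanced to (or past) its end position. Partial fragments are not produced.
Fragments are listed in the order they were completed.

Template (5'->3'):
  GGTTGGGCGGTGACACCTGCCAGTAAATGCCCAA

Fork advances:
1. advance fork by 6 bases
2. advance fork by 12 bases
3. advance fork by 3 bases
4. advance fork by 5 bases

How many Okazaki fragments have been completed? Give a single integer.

Step 1: advance 6 -> fork_pos = 0 + 6 = 6. Reached multiple(s) of 4: 4 -> fragment 1 completed (1 total).
Step 2: advance 12 -> fork_pos = 6 + 12 = 18. Reached multiple(s) of 4: 8, 12, 16 -> fragments 2-4 completed (4 total).
Step 3: advance 3 -> fork_pos = 18 + 3 = 21. Reached multiple(s) of 4: 20 -> fragment 5 completed (5 total).
Step 4: advance 5 -> fork_pos = 21 + 5 = 26. Reached multiple(s) of 4: 24 -> fragment 6 completed (6 total).
Check: final fork_pos = 26; the multiples of 4 that are <= 26 are 4..24 -> 26 // 4 = 6 completed fragment(s).

Answer: 6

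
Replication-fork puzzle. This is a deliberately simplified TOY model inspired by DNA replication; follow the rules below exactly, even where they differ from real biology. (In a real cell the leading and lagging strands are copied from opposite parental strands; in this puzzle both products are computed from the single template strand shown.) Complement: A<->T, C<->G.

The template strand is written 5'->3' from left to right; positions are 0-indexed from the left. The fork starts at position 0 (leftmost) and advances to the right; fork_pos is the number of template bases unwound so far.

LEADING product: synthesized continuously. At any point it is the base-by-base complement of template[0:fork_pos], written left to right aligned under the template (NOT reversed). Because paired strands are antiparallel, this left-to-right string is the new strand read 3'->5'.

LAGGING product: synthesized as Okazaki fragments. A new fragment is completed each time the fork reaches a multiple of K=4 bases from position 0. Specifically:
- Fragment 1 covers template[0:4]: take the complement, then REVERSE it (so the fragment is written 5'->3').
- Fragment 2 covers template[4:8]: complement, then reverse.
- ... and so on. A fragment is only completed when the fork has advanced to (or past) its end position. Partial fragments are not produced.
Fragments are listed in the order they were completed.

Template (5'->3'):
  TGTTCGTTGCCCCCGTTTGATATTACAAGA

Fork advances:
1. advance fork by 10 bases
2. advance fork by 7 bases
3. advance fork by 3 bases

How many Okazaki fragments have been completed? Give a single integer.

Answer: 5

Derivation:
Step 1: advance 10 -> fork_pos = 0 + 10 = 10. Reached multiple(s) of 4: 4, 8 -> fragments 1-2 completed (2 total).
Step 2: advance 7 -> fork_pos = 10 + 7 = 17. Reached multiple(s) of 4: 12, 16 -> fragments 3-4 completed (4 total).
Step 3: advance 3 -> fork_pos = 17 + 3 = 20. Reached multiple(s) of 4: 20 -> fragment 5 completed (5 total).
Check: final fork_pos = 20; the multiples of 4 that are <= 20 are 4..20 -> 20 // 4 = 5 completed fragment(s).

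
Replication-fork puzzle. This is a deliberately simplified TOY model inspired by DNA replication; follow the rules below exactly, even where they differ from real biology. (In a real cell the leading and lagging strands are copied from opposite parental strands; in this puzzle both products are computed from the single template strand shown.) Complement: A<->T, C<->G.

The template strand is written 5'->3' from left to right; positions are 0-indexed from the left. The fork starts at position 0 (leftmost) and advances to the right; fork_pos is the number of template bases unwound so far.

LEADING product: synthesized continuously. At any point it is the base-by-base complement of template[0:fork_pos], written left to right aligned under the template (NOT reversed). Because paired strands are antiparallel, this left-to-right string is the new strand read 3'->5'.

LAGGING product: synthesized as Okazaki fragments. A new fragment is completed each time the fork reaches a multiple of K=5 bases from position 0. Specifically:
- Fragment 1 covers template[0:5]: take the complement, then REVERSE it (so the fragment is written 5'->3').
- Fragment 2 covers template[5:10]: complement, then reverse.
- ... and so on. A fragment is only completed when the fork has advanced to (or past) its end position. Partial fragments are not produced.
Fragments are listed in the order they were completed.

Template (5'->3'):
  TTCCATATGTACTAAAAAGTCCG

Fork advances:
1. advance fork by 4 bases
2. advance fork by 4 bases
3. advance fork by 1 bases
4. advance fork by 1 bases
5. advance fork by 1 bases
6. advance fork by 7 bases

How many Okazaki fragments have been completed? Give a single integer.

Step 1: advance 4 -> fork_pos = 0 + 4 = 4. Next multiple of 5 is 5 (not reached); still 0 fragment(s).
Step 2: advance 4 -> fork_pos = 4 + 4 = 8. Reached multiple(s) of 5: 5 -> fragment 1 completed (1 total).
Step 3: advance 1 -> fork_pos = 8 + 1 = 9. Next multiple of 5 is 10 (not reached); still 1 fragment(s).
Step 4: advance 1 -> fork_pos = 9 + 1 = 10. Reached multiple(s) of 5: 10 -> fragment 2 completed (2 total).
Step 5: advance 1 -> fork_pos = 10 + 1 = 11. Next multiple of 5 is 15 (not reached); still 2 fragment(s).
Step 6: advance 7 -> fork_pos = 11 + 7 = 18. Reached multiple(s) of 5: 15 -> fragment 3 completed (3 total).
Check: final fork_pos = 18; the multiples of 5 that are <= 18 are 5..15 -> 18 // 5 = 3 completed fragment(s).

Answer: 3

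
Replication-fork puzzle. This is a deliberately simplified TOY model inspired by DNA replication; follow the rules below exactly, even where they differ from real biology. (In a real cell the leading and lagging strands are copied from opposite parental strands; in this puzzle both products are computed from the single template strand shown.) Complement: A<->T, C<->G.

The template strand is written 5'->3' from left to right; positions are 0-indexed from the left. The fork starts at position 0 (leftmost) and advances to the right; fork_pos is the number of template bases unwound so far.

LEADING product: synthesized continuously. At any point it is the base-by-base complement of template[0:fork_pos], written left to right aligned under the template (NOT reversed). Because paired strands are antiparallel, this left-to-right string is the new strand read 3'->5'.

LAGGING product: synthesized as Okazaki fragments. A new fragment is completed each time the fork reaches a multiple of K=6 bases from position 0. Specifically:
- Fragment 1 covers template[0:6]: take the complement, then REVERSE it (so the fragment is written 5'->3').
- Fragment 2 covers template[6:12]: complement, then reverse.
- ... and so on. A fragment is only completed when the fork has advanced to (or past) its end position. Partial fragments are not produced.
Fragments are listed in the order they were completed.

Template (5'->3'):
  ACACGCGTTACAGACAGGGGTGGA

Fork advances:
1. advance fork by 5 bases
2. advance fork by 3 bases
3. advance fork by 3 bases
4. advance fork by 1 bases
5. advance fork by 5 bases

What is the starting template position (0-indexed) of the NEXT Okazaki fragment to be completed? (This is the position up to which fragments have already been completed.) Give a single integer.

Answer: 12

Derivation:
Step 1: advance 5 -> fork_pos = 0 + 5 = 5. Next multiple of 6 is 6 (not reached); still 0 fragment(s).
Step 2: advance 3 -> fork_pos = 5 + 3 = 8. Reached multiple(s) of 6: 6 -> fragment 1 completed (1 total).
Step 3: advance 3 -> fork_pos = 8 + 3 = 11. Next multiple of 6 is 12 (not reached); still 1 fragment(s).
Step 4: advance 1 -> fork_pos = 11 + 1 = 12. Reached multiple(s) of 6: 12 -> fragment 2 completed (2 total).
Step 5: advance 5 -> fork_pos = 12 + 5 = 17. Next multiple of 6 is 18 (not reached); still 2 fragment(s).
2 fragment(s) completed, covering template[0:12] (2 x 6 = 12). The next fragment, fragment 3, covers template[12:18], so it starts at position 12.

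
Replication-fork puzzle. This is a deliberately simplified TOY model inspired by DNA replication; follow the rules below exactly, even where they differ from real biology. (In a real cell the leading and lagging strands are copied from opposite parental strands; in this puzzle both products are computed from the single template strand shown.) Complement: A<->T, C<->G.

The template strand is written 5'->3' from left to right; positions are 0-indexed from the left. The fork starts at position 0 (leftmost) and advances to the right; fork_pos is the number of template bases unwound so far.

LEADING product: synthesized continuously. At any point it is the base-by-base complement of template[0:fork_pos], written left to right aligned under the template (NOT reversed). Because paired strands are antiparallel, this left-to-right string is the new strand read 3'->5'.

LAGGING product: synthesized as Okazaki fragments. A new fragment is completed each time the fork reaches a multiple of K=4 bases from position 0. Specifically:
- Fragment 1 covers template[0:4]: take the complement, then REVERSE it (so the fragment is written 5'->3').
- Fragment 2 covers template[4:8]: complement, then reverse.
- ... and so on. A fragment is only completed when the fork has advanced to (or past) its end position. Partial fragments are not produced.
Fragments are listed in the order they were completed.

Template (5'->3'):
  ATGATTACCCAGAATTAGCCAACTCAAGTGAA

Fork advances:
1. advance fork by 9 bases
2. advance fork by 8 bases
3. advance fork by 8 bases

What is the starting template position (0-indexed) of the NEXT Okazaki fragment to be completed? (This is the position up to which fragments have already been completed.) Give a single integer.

Step 1: advance 9 -> fork_pos = 0 + 9 = 9. Reached multiple(s) of 4: 4, 8 -> fragments 1-2 completed (2 total).
Step 2: advance 8 -> fork_pos = 9 + 8 = 17. Reached multiple(s) of 4: 12, 16 -> fragments 3-4 completed (4 total).
Step 3: advance 8 -> fork_pos = 17 + 8 = 25. Reached multiple(s) of 4: 20, 24 -> fragments 5-6 completed (6 total).
6 fragment(s) completed, covering template[0:24] (6 x 4 = 24). The next fragment, fragment 7, covers template[24:28], so it starts at position 24.

Answer: 24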